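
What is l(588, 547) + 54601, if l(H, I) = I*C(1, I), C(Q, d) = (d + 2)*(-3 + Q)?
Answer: -546005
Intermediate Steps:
C(Q, d) = (-3 + Q)*(2 + d) (C(Q, d) = (2 + d)*(-3 + Q) = (-3 + Q)*(2 + d))
l(H, I) = I*(-4 - 2*I) (l(H, I) = I*(-6 - 3*I + 2*1 + 1*I) = I*(-6 - 3*I + 2 + I) = I*(-4 - 2*I))
l(588, 547) + 54601 = -2*547*(2 + 547) + 54601 = -2*547*549 + 54601 = -600606 + 54601 = -546005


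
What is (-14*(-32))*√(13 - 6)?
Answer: 448*√7 ≈ 1185.3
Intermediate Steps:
(-14*(-32))*√(13 - 6) = 448*√7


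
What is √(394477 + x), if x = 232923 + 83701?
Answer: √711101 ≈ 843.27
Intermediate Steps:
x = 316624
√(394477 + x) = √(394477 + 316624) = √711101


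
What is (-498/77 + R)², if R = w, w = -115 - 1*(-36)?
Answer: 43309561/5929 ≈ 7304.7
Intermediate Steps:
w = -79 (w = -115 + 36 = -79)
R = -79
(-498/77 + R)² = (-498/77 - 79)² = (-6581/77)² = 43309561/5929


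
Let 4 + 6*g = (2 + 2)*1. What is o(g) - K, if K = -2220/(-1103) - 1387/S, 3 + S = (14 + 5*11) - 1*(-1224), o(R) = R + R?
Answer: -1333939/1422870 ≈ -0.93750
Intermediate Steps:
g = 0 (g = -2/3 + ((2 + 2)*1)/6 = -2/3 + (4*1)/6 = -2/3 + (1/6)*4 = -2/3 + 2/3 = 0)
o(R) = 2*R
S = 1290 (S = -3 + ((14 + 5*11) - 1*(-1224)) = -3 + ((14 + 55) + 1224) = -3 + (69 + 1224) = -3 + 1293 = 1290)
K = 1333939/1422870 (K = -2220/(-1103) - 1387/1290 = -2220*(-1/1103) - 1387*1/1290 = 2220/1103 - 1387/1290 = 1333939/1422870 ≈ 0.93750)
o(g) - K = 2*0 - 1*1333939/1422870 = 0 - 1333939/1422870 = -1333939/1422870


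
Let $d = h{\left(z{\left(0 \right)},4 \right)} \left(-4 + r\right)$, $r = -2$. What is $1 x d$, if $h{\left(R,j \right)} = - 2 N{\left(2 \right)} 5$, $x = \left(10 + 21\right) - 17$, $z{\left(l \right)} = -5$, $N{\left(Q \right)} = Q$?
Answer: $1680$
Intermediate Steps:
$x = 14$ ($x = 31 - 17 = 14$)
$h{\left(R,j \right)} = -20$ ($h{\left(R,j \right)} = \left(-2\right) 2 \cdot 5 = \left(-4\right) 5 = -20$)
$d = 120$ ($d = - 20 \left(-4 - 2\right) = \left(-20\right) \left(-6\right) = 120$)
$1 x d = 1 \cdot 14 \cdot 120 = 14 \cdot 120 = 1680$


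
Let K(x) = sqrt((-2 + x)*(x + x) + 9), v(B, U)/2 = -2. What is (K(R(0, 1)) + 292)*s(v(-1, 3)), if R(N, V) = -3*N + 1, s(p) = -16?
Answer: -4672 - 16*sqrt(7) ≈ -4714.3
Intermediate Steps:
v(B, U) = -4 (v(B, U) = 2*(-2) = -4)
R(N, V) = 1 - 3*N
K(x) = sqrt(9 + 2*x*(-2 + x)) (K(x) = sqrt((-2 + x)*(2*x) + 9) = sqrt(2*x*(-2 + x) + 9) = sqrt(9 + 2*x*(-2 + x)))
(K(R(0, 1)) + 292)*s(v(-1, 3)) = (sqrt(9 - 4*(1 - 3*0) + 2*(1 - 3*0)**2) + 292)*(-16) = (sqrt(9 - 4*(1 + 0) + 2*(1 + 0)**2) + 292)*(-16) = (sqrt(9 - 4*1 + 2*1**2) + 292)*(-16) = (sqrt(9 - 4 + 2*1) + 292)*(-16) = (sqrt(9 - 4 + 2) + 292)*(-16) = (sqrt(7) + 292)*(-16) = (292 + sqrt(7))*(-16) = -4672 - 16*sqrt(7)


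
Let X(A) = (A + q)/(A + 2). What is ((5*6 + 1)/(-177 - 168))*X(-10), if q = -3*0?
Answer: -31/276 ≈ -0.11232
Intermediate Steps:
q = 0
X(A) = A/(2 + A) (X(A) = (A + 0)/(A + 2) = A/(2 + A))
((5*6 + 1)/(-177 - 168))*X(-10) = ((5*6 + 1)/(-177 - 168))*(-10/(2 - 10)) = ((30 + 1)/(-345))*(-10/(-8)) = (-1/345*31)*(-10*(-⅛)) = -31/345*5/4 = -31/276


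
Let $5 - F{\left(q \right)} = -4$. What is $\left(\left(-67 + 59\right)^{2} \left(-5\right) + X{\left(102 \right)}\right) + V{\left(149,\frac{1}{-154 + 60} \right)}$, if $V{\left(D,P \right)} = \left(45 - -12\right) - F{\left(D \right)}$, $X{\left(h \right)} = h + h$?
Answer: $-68$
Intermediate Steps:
$F{\left(q \right)} = 9$ ($F{\left(q \right)} = 5 - -4 = 5 + 4 = 9$)
$X{\left(h \right)} = 2 h$
$V{\left(D,P \right)} = 48$ ($V{\left(D,P \right)} = \left(45 - -12\right) - 9 = \left(45 + 12\right) - 9 = 57 - 9 = 48$)
$\left(\left(-67 + 59\right)^{2} \left(-5\right) + X{\left(102 \right)}\right) + V{\left(149,\frac{1}{-154 + 60} \right)} = \left(\left(-67 + 59\right)^{2} \left(-5\right) + 2 \cdot 102\right) + 48 = \left(\left(-8\right)^{2} \left(-5\right) + 204\right) + 48 = \left(64 \left(-5\right) + 204\right) + 48 = \left(-320 + 204\right) + 48 = -116 + 48 = -68$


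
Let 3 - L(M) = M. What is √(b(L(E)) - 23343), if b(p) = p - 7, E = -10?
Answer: 3*I*√2593 ≈ 152.76*I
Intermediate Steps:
L(M) = 3 - M
b(p) = -7 + p
√(b(L(E)) - 23343) = √((-7 + (3 - 1*(-10))) - 23343) = √((-7 + (3 + 10)) - 23343) = √((-7 + 13) - 23343) = √(6 - 23343) = √(-23337) = 3*I*√2593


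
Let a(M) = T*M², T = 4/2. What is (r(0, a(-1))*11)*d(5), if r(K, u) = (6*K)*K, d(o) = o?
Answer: 0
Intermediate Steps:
T = 2 (T = 4*(½) = 2)
a(M) = 2*M²
r(K, u) = 6*K²
(r(0, a(-1))*11)*d(5) = ((6*0²)*11)*5 = ((6*0)*11)*5 = (0*11)*5 = 0*5 = 0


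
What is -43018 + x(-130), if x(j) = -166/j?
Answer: -2796087/65 ≈ -43017.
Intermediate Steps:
-43018 + x(-130) = -43018 - 166/(-130) = -43018 - 166*(-1/130) = -43018 + 83/65 = -2796087/65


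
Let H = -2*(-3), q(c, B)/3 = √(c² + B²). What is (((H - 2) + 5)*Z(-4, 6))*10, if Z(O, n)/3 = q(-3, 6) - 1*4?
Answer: -1080 + 2430*√5 ≈ 4353.6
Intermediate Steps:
q(c, B) = 3*√(B² + c²) (q(c, B) = 3*√(c² + B²) = 3*√(B² + c²))
H = 6
Z(O, n) = -12 + 27*√5 (Z(O, n) = 3*(3*√(6² + (-3)²) - 1*4) = 3*(3*√(36 + 9) - 4) = 3*(3*√45 - 4) = 3*(3*(3*√5) - 4) = 3*(9*√5 - 4) = 3*(-4 + 9*√5) = -12 + 27*√5)
(((H - 2) + 5)*Z(-4, 6))*10 = (((6 - 2) + 5)*(-12 + 27*√5))*10 = ((4 + 5)*(-12 + 27*√5))*10 = (9*(-12 + 27*√5))*10 = (-108 + 243*√5)*10 = -1080 + 2430*√5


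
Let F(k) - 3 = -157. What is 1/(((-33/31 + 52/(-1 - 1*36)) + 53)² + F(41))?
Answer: 1315609/3156525978 ≈ 0.00041679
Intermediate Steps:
F(k) = -154 (F(k) = 3 - 157 = -154)
1/(((-33/31 + 52/(-1 - 1*36)) + 53)² + F(41)) = 1/(((-33/31 + 52/(-1 - 1*36)) + 53)² - 154) = 1/(((-33*1/31 + 52/(-1 - 36)) + 53)² - 154) = 1/(((-33/31 + 52/(-37)) + 53)² - 154) = 1/(((-33/31 + 52*(-1/37)) + 53)² - 154) = 1/(((-33/31 - 52/37) + 53)² - 154) = 1/((-2833/1147 + 53)² - 154) = 1/((57958/1147)² - 154) = 1/(3359129764/1315609 - 154) = 1/(3156525978/1315609) = 1315609/3156525978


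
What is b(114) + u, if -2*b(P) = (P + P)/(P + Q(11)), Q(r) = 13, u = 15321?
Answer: 1945653/127 ≈ 15320.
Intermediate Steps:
b(P) = -P/(13 + P) (b(P) = -(P + P)/(2*(P + 13)) = -2*P/(2*(13 + P)) = -P/(13 + P))
b(114) + u = -1*114/(13 + 114) + 15321 = -1*114/127 + 15321 = -1*114*1/127 + 15321 = -114/127 + 15321 = 1945653/127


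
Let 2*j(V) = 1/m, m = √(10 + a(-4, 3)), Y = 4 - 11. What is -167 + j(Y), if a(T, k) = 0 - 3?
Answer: -167 + √7/14 ≈ -166.81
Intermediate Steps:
a(T, k) = -3
Y = -7
m = √7 (m = √(10 - 3) = √7 ≈ 2.6458)
j(V) = √7/14 (j(V) = 1/(2*(√7)) = (√7/7)/2 = √7/14)
-167 + j(Y) = -167 + √7/14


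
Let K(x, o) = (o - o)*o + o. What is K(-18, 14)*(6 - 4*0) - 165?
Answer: -81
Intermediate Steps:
K(x, o) = o (K(x, o) = 0*o + o = 0 + o = o)
K(-18, 14)*(6 - 4*0) - 165 = 14*(6 - 4*0) - 165 = 14*(6 + 0) - 165 = 14*6 - 165 = 84 - 165 = -81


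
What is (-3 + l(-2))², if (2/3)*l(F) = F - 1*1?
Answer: 225/4 ≈ 56.250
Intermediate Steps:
l(F) = -3/2 + 3*F/2 (l(F) = 3*(F - 1*1)/2 = 3*(F - 1)/2 = 3*(-1 + F)/2 = -3/2 + 3*F/2)
(-3 + l(-2))² = (-3 + (-3/2 + (3/2)*(-2)))² = (-3 + (-3/2 - 3))² = (-3 - 9/2)² = (-15/2)² = 225/4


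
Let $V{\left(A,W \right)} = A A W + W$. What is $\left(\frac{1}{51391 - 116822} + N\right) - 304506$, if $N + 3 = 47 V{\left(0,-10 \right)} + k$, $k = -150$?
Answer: $- \frac{19964895600}{65431} \approx -3.0513 \cdot 10^{5}$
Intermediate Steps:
$V{\left(A,W \right)} = W + W A^{2}$ ($V{\left(A,W \right)} = A^{2} W + W = W A^{2} + W = W + W A^{2}$)
$N = -623$ ($N = -3 + \left(47 \left(- 10 \left(1 + 0^{2}\right)\right) - 150\right) = -3 + \left(47 \left(- 10 \left(1 + 0\right)\right) - 150\right) = -3 + \left(47 \left(\left(-10\right) 1\right) - 150\right) = -3 + \left(47 \left(-10\right) - 150\right) = -3 - 620 = -623$)
$\left(\frac{1}{51391 - 116822} + N\right) - 304506 = \left(\frac{1}{51391 - 116822} - 623\right) - 304506 = \left(\frac{1}{-65431} - 623\right) - 304506 = \left(- \frac{1}{65431} - 623\right) - 304506 = - \frac{40763514}{65431} - 304506 = - \frac{19964895600}{65431}$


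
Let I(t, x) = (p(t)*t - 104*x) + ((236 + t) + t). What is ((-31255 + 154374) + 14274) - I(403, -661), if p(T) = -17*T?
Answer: 2828560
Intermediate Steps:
I(t, x) = 236 - 104*x - 17*t² + 2*t (I(t, x) = ((-17*t)*t - 104*x) + ((236 + t) + t) = (-17*t² - 104*x) + (236 + 2*t) = (-104*x - 17*t²) + (236 + 2*t) = 236 - 104*x - 17*t² + 2*t)
((-31255 + 154374) + 14274) - I(403, -661) = ((-31255 + 154374) + 14274) - (236 - 104*(-661) - 17*403² + 2*403) = (123119 + 14274) - (236 + 68744 - 17*162409 + 806) = 137393 - (236 + 68744 - 2760953 + 806) = 137393 - 1*(-2691167) = 137393 + 2691167 = 2828560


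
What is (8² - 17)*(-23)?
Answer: -1081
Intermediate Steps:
(8² - 17)*(-23) = (64 - 17)*(-23) = 47*(-23) = -1081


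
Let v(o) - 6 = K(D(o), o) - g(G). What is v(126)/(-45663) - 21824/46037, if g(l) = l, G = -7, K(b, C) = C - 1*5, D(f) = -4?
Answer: -1002718270/2102187531 ≈ -0.47699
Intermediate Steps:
K(b, C) = -5 + C (K(b, C) = C - 5 = -5 + C)
v(o) = 8 + o (v(o) = 6 + ((-5 + o) - 1*(-7)) = 6 + ((-5 + o) + 7) = 6 + (2 + o) = 8 + o)
v(126)/(-45663) - 21824/46037 = (8 + 126)/(-45663) - 21824/46037 = 134*(-1/45663) - 21824*1/46037 = -134/45663 - 21824/46037 = -1002718270/2102187531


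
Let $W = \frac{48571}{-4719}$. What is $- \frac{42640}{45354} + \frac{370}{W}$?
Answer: $- \frac{40630256030}{1101444567} \approx -36.888$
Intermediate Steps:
$W = - \frac{48571}{4719}$ ($W = 48571 \left(- \frac{1}{4719}\right) = - \frac{48571}{4719} \approx -10.293$)
$- \frac{42640}{45354} + \frac{370}{W} = - \frac{42640}{45354} + \frac{370}{- \frac{48571}{4719}} = \left(-42640\right) \frac{1}{45354} + 370 \left(- \frac{4719}{48571}\right) = - \frac{21320}{22677} - \frac{1746030}{48571} = - \frac{40630256030}{1101444567}$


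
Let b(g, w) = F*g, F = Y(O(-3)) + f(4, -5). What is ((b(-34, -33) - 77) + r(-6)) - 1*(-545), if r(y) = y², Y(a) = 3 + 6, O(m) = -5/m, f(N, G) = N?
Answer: 62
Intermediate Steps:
Y(a) = 9
F = 13 (F = 9 + 4 = 13)
b(g, w) = 13*g
((b(-34, -33) - 77) + r(-6)) - 1*(-545) = ((13*(-34) - 77) + (-6)²) - 1*(-545) = ((-442 - 77) + 36) + 545 = (-519 + 36) + 545 = -483 + 545 = 62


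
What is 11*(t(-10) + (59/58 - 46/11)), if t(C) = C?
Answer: -8399/58 ≈ -144.81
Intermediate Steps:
11*(t(-10) + (59/58 - 46/11)) = 11*(-10 + (59/58 - 46/11)) = 11*(-10 - 2019/638) = 11*(-8399/638) = -8399/58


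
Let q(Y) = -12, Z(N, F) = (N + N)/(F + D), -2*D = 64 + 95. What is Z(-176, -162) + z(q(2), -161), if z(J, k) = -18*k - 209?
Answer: 1299491/483 ≈ 2690.5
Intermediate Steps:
D = -159/2 (D = -(64 + 95)/2 = -1/2*159 = -159/2 ≈ -79.500)
Z(N, F) = 2*N/(-159/2 + F) (Z(N, F) = (N + N)/(F - 159/2) = (2*N)/(-159/2 + F) = 2*N/(-159/2 + F))
z(J, k) = -209 - 18*k
Z(-176, -162) + z(q(2), -161) = 4*(-176)/(-159 + 2*(-162)) + (-209 - 18*(-161)) = 4*(-176)/(-159 - 324) + (-209 + 2898) = 4*(-176)/(-483) + 2689 = 4*(-176)*(-1/483) + 2689 = 704/483 + 2689 = 1299491/483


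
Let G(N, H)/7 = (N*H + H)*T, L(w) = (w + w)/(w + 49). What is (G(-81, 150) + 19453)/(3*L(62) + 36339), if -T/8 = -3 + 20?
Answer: 423407761/1344667 ≈ 314.88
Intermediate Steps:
T = -136 (T = -8*(-3 + 20) = -8*17 = -136)
L(w) = 2*w/(49 + w) (L(w) = (2*w)/(49 + w) = 2*w/(49 + w))
G(N, H) = -952*H - 952*H*N (G(N, H) = 7*((N*H + H)*(-136)) = 7*((H*N + H)*(-136)) = 7*((H + H*N)*(-136)) = 7*(-136*H - 136*H*N) = -952*H - 952*H*N)
(G(-81, 150) + 19453)/(3*L(62) + 36339) = (-952*150*(1 - 81) + 19453)/(3*(2*62/(49 + 62)) + 36339) = (-952*150*(-80) + 19453)/(3*(2*62/111) + 36339) = (11424000 + 19453)/(3*(2*62*(1/111)) + 36339) = 11443453/(3*(124/111) + 36339) = 11443453/(124/37 + 36339) = 11443453/(1344667/37) = 11443453*(37/1344667) = 423407761/1344667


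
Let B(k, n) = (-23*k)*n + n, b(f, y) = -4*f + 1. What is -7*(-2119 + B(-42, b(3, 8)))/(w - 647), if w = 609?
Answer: -44646/19 ≈ -2349.8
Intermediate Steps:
b(f, y) = 1 - 4*f
B(k, n) = n - 23*k*n (B(k, n) = -23*k*n + n = n - 23*k*n)
-7*(-2119 + B(-42, b(3, 8)))/(w - 647) = -7*(-2119 + (1 - 4*3)*(1 - 23*(-42)))/(609 - 647) = -7*(-2119 + (1 - 12)*(1 + 966))/(-38) = -7*(-2119 - 11*967)*(-1)/38 = -7*(-2119 - 10637)*(-1)/38 = -(-89292)*(-1)/38 = -7*6378/19 = -44646/19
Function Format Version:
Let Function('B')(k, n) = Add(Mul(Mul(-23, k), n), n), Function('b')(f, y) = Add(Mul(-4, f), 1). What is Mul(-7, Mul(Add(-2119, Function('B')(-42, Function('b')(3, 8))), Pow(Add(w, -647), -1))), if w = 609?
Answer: Rational(-44646, 19) ≈ -2349.8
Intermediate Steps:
Function('b')(f, y) = Add(1, Mul(-4, f))
Function('B')(k, n) = Add(n, Mul(-23, k, n)) (Function('B')(k, n) = Add(Mul(-23, k, n), n) = Add(n, Mul(-23, k, n)))
Mul(-7, Mul(Add(-2119, Function('B')(-42, Function('b')(3, 8))), Pow(Add(w, -647), -1))) = Mul(-7, Mul(Add(-2119, Mul(Add(1, Mul(-4, 3)), Add(1, Mul(-23, -42)))), Pow(Add(609, -647), -1))) = Mul(-7, Mul(Add(-2119, Mul(Add(1, -12), Add(1, 966))), Pow(-38, -1))) = Mul(-7, Mul(Add(-2119, Mul(-11, 967)), Rational(-1, 38))) = Mul(-7, Mul(Add(-2119, -10637), Rational(-1, 38))) = Mul(-7, Mul(-12756, Rational(-1, 38))) = Mul(-7, Rational(6378, 19)) = Rational(-44646, 19)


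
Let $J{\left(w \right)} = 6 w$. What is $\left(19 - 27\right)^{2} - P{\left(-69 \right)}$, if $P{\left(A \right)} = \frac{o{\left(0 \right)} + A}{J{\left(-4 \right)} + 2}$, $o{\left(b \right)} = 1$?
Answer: $\frac{670}{11} \approx 60.909$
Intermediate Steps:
$P{\left(A \right)} = - \frac{1}{22} - \frac{A}{22}$ ($P{\left(A \right)} = \frac{1 + A}{6 \left(-4\right) + 2} = \frac{1 + A}{-24 + 2} = \frac{1 + A}{-22} = \left(1 + A\right) \left(- \frac{1}{22}\right) = - \frac{1}{22} - \frac{A}{22}$)
$\left(19 - 27\right)^{2} - P{\left(-69 \right)} = \left(19 - 27\right)^{2} - \left(- \frac{1}{22} - - \frac{69}{22}\right) = \left(-8\right)^{2} - \left(- \frac{1}{22} + \frac{69}{22}\right) = 64 - \frac{34}{11} = \frac{670}{11}$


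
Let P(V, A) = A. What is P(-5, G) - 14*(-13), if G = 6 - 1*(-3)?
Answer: 191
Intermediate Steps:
G = 9 (G = 6 + 3 = 9)
P(-5, G) - 14*(-13) = 9 - 14*(-13) = 9 + 182 = 191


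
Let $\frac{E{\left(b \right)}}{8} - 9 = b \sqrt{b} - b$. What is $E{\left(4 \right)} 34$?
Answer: $3536$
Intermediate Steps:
$E{\left(b \right)} = 72 - 8 b + 8 b^{\frac{3}{2}}$ ($E{\left(b \right)} = 72 + 8 \left(b \sqrt{b} - b\right) = 72 + 8 \left(b^{\frac{3}{2}} - b\right) = 72 + \left(- 8 b + 8 b^{\frac{3}{2}}\right) = 72 - 8 b + 8 b^{\frac{3}{2}}$)
$E{\left(4 \right)} 34 = \left(72 - 32 + 8 \cdot 4^{\frac{3}{2}}\right) 34 = \left(72 - 32 + 8 \cdot 8\right) 34 = \left(72 - 32 + 64\right) 34 = 104 \cdot 34 = 3536$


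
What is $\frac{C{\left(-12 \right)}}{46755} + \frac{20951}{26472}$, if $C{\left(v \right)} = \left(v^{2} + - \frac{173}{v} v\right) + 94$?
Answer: $\frac{65418979}{82513224} \approx 0.79283$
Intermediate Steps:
$C{\left(v \right)} = -79 + v^{2}$ ($C{\left(v \right)} = \left(v^{2} - 173\right) + 94 = \left(-173 + v^{2}\right) + 94 = -79 + v^{2}$)
$\frac{C{\left(-12 \right)}}{46755} + \frac{20951}{26472} = \frac{-79 + \left(-12\right)^{2}}{46755} + \frac{20951}{26472} = \left(-79 + 144\right) \frac{1}{46755} + 20951 \cdot \frac{1}{26472} = 65 \cdot \frac{1}{46755} + \frac{20951}{26472} = \frac{13}{9351} + \frac{20951}{26472} = \frac{65418979}{82513224}$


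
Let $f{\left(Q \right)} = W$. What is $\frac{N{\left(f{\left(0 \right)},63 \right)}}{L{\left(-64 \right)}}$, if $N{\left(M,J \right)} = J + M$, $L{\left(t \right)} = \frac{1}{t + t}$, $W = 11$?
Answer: $-9472$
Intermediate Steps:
$f{\left(Q \right)} = 11$
$L{\left(t \right)} = \frac{1}{2 t}$
$\frac{N{\left(f{\left(0 \right)},63 \right)}}{L{\left(-64 \right)}} = \frac{63 + 11}{\frac{1}{2} \frac{1}{-64}} = \frac{74}{\frac{1}{2} \left(- \frac{1}{64}\right)} = \frac{74}{- \frac{1}{128}} = 74 \left(-128\right) = -9472$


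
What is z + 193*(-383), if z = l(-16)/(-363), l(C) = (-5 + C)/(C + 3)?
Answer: -116274594/1573 ≈ -73919.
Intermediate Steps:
l(C) = (-5 + C)/(3 + C)
z = -7/1573 (z = ((-5 - 16)/(3 - 16))/(-363) = (-21/(-13))*(-1/363) = -1/13*(-21)*(-1/363) = (21/13)*(-1/363) = -7/1573 ≈ -0.0044501)
z + 193*(-383) = -7/1573 + 193*(-383) = -7/1573 - 73919 = -116274594/1573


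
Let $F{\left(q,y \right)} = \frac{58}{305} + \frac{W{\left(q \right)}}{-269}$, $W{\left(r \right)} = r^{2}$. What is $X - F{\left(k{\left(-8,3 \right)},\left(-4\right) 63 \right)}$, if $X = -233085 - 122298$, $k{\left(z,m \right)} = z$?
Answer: $- \frac{29157394317}{82045} \approx -3.5538 \cdot 10^{5}$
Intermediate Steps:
$F{\left(q,y \right)} = \frac{58}{305} - \frac{q^{2}}{269}$ ($F{\left(q,y \right)} = \frac{58}{305} + \frac{q^{2}}{-269} = 58 \cdot \frac{1}{305} + q^{2} \left(- \frac{1}{269}\right) = \frac{58}{305} - \frac{q^{2}}{269}$)
$X = -355383$ ($X = -233085 - 122298 = -355383$)
$X - F{\left(k{\left(-8,3 \right)},\left(-4\right) 63 \right)} = -355383 - \left(\frac{58}{305} - \frac{\left(-8\right)^{2}}{269}\right) = -355383 - \left(\frac{58}{305} - \frac{64}{269}\right) = -355383 - - \frac{3918}{82045} = -355383 + \frac{3918}{82045} = - \frac{29157394317}{82045}$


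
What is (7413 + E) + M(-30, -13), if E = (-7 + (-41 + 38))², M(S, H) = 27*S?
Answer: 6703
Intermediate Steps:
E = 100 (E = (-7 - 3)² = (-10)² = 100)
(7413 + E) + M(-30, -13) = (7413 + 100) + 27*(-30) = 7513 - 810 = 6703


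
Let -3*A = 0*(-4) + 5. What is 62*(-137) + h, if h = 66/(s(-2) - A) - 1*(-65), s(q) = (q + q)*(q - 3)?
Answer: -547687/65 ≈ -8426.0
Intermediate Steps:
s(q) = 2*q*(-3 + q) (s(q) = (2*q)*(-3 + q) = 2*q*(-3 + q))
A = -5/3 (A = -(0*(-4) + 5)/3 = -(0 + 5)/3 = -⅓*5 = -5/3 ≈ -1.6667)
h = 4423/65 (h = 66/(2*(-2)*(-3 - 2) - 1*(-5/3)) - 1*(-65) = 66/(2*(-2)*(-5) + 5/3) + 65 = 66/(20 + 5/3) + 65 = 66/(65/3) + 65 = 66*(3/65) + 65 = 198/65 + 65 = 4423/65 ≈ 68.046)
62*(-137) + h = 62*(-137) + 4423/65 = -8494 + 4423/65 = -547687/65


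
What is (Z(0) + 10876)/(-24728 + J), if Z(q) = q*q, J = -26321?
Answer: -10876/51049 ≈ -0.21305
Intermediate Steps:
Z(q) = q²
(Z(0) + 10876)/(-24728 + J) = (0² + 10876)/(-24728 - 26321) = (0 + 10876)/(-51049) = 10876*(-1/51049) = -10876/51049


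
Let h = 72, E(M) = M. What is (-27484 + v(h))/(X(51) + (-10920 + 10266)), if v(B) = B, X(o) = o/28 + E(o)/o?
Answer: 767536/18233 ≈ 42.096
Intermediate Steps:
X(o) = 1 + o/28 (X(o) = o/28 + o/o = o*(1/28) + 1 = o/28 + 1 = 1 + o/28)
(-27484 + v(h))/(X(51) + (-10920 + 10266)) = (-27484 + 72)/((1 + (1/28)*51) + (-10920 + 10266)) = -27412/((1 + 51/28) - 654) = -27412/(79/28 - 654) = -27412/(-18233/28) = -27412*(-28/18233) = 767536/18233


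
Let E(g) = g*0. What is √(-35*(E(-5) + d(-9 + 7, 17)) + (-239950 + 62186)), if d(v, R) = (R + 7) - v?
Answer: I*√178674 ≈ 422.7*I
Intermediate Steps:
d(v, R) = 7 + R - v (d(v, R) = (7 + R) - v = 7 + R - v)
E(g) = 0
√(-35*(E(-5) + d(-9 + 7, 17)) + (-239950 + 62186)) = √(-35*(0 + (7 + 17 - (-9 + 7))) + (-239950 + 62186)) = √(-35*(0 + (7 + 17 - 1*(-2))) - 177764) = √(-35*(0 + (7 + 17 + 2)) - 177764) = √(-35*(0 + 26) - 177764) = √(-35*26 - 177764) = √(-910 - 177764) = √(-178674) = I*√178674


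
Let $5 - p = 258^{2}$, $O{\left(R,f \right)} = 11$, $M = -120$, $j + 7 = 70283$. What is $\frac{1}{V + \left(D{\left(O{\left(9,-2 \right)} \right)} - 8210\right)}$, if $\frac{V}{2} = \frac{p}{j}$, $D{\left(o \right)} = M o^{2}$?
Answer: $- \frac{35138}{798753299} \approx -4.3991 \cdot 10^{-5}$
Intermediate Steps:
$j = 70276$ ($j = -7 + 70283 = 70276$)
$D{\left(o \right)} = - 120 o^{2}$
$p = -66559$ ($p = 5 - 258^{2} = 5 - 66564 = -66559$)
$V = - \frac{66559}{35138}$ ($V = 2 \left(- \frac{66559}{70276}\right) = - \frac{66559}{35138} \approx -1.8942$)
$\frac{1}{V + \left(D{\left(O{\left(9,-2 \right)} \right)} - 8210\right)} = \frac{1}{- \frac{66559}{35138} - \left(8210 + 120 \cdot 11^{2}\right)} = \frac{1}{- \frac{66559}{35138} - 22730} = \frac{1}{- \frac{798753299}{35138}} = - \frac{35138}{798753299}$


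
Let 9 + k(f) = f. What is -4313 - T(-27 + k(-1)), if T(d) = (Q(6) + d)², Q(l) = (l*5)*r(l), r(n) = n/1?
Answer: -24762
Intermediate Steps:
k(f) = -9 + f
r(n) = n (r(n) = n*1 = n)
Q(l) = 5*l² (Q(l) = (l*5)*l = (5*l)*l = 5*l²)
T(d) = (180 + d)² (T(d) = (5*6² + d)² = (5*36 + d)² = (180 + d)²)
-4313 - T(-27 + k(-1)) = -4313 - (180 + (-27 + (-9 - 1)))² = -4313 - (180 + (-27 - 10))² = -4313 - (180 - 37)² = -4313 - 1*143² = -4313 - 1*20449 = -4313 - 20449 = -24762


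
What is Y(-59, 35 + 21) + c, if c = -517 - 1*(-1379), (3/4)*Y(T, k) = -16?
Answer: 2522/3 ≈ 840.67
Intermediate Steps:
Y(T, k) = -64/3 (Y(T, k) = (4/3)*(-16) = -64/3)
c = 862 (c = -517 + 1379 = 862)
Y(-59, 35 + 21) + c = -64/3 + 862 = 2522/3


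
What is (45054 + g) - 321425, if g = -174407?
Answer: -450778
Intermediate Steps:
(45054 + g) - 321425 = (45054 - 174407) - 321425 = -129353 - 321425 = -450778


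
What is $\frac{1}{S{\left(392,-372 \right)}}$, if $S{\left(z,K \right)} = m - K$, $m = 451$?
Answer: $\frac{1}{823} \approx 0.0012151$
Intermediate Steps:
$S{\left(z,K \right)} = 451 - K$
$\frac{1}{S{\left(392,-372 \right)}} = \frac{1}{451 - -372} = \frac{1}{451 + 372} = \frac{1}{823}$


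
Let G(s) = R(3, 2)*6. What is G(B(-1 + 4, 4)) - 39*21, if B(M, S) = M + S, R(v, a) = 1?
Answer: -813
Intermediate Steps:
G(s) = 6 (G(s) = 1*6 = 6)
G(B(-1 + 4, 4)) - 39*21 = 6 - 39*21 = 6 - 819 = -813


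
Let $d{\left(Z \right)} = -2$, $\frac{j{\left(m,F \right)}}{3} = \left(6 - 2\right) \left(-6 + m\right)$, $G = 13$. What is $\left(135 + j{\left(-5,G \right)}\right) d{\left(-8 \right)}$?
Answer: $-6$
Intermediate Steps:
$j{\left(m,F \right)} = -72 + 12 m$ ($j{\left(m,F \right)} = 3 \left(6 - 2\right) \left(-6 + m\right) = 3 \cdot 4 \left(-6 + m\right) = 3 \left(-24 + 4 m\right) = -72 + 12 m$)
$\left(135 + j{\left(-5,G \right)}\right) d{\left(-8 \right)} = \left(135 + \left(-72 + 12 \left(-5\right)\right)\right) \left(-2\right) = \left(135 - 132\right) \left(-2\right) = 3 \left(-2\right) = -6$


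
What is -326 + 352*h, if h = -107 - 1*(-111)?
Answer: 1082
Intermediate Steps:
h = 4 (h = -107 + 111 = 4)
-326 + 352*h = -326 + 352*4 = -326 + 1408 = 1082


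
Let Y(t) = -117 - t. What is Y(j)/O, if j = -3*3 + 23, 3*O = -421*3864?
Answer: 131/542248 ≈ 0.00024159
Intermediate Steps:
O = -542248 (O = (-421*3864)/3 = (⅓)*(-1626744) = -542248)
j = 14 (j = -9 + 23 = 14)
Y(j)/O = (-117 - 1*14)/(-542248) = (-117 - 14)*(-1/542248) = -131*(-1/542248) = 131/542248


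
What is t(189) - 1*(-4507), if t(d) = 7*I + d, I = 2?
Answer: 4710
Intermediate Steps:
t(d) = 14 + d (t(d) = 7*2 + d = 14 + d)
t(189) - 1*(-4507) = (14 + 189) - 1*(-4507) = 203 + 4507 = 4710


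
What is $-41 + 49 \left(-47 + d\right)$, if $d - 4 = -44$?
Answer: $-4304$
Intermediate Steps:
$d = -40$ ($d = 4 - 44 = -40$)
$-41 + 49 \left(-47 + d\right) = -41 + 49 \left(-47 - 40\right) = -41 + 49 \left(-87\right) = -41 - 4263 = -4304$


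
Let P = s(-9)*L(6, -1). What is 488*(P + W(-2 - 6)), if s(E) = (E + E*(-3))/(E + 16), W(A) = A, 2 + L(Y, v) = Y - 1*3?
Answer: -18544/7 ≈ -2649.1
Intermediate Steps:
L(Y, v) = -5 + Y (L(Y, v) = -2 + (Y - 1*3) = -2 + (Y - 3) = -2 + (-3 + Y) = -5 + Y)
s(E) = -2*E/(16 + E) (s(E) = (E - 3*E)/(16 + E) = (-2*E)/(16 + E) = -2*E/(16 + E))
P = 18/7 (P = (-2*(-9)/(16 - 9))*(-5 + 6) = -2*(-9)/7*1 = -2*(-9)*⅐*1 = (18/7)*1 = 18/7 ≈ 2.5714)
488*(P + W(-2 - 6)) = 488*(18/7 + (-2 - 6)) = 488*(18/7 - 8) = 488*(-38/7) = -18544/7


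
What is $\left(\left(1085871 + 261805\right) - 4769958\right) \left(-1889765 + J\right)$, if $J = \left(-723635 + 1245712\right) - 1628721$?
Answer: $10254556585338$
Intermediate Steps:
$J = -1106644$ ($J = 522077 - 1628721 = -1106644$)
$\left(\left(1085871 + 261805\right) - 4769958\right) \left(-1889765 + J\right) = \left(\left(1085871 + 261805\right) - 4769958\right) \left(-1889765 - 1106644\right) = \left(1347676 - 4769958\right) \left(-2996409\right) = \left(-3422282\right) \left(-2996409\right) = 10254556585338$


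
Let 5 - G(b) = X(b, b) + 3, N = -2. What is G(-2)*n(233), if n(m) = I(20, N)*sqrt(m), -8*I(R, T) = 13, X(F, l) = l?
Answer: -13*sqrt(233)/2 ≈ -99.218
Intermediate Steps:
I(R, T) = -13/8 (I(R, T) = -1/8*13 = -13/8)
n(m) = -13*sqrt(m)/8
G(b) = 2 - b (G(b) = 5 - (b + 3) = 5 - (3 + b) = 5 + (-3 - b) = 2 - b)
G(-2)*n(233) = (2 - 1*(-2))*(-13*sqrt(233)/8) = (2 + 2)*(-13*sqrt(233)/8) = 4*(-13*sqrt(233)/8) = -13*sqrt(233)/2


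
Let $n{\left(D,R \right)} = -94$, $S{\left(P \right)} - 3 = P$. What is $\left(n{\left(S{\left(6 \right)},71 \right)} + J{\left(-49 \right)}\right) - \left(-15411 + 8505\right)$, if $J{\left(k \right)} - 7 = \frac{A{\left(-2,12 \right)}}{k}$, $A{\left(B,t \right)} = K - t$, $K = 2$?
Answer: $\frac{334141}{49} \approx 6819.2$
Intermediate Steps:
$S{\left(P \right)} = 3 + P$
$A{\left(B,t \right)} = 2 - t$
$J{\left(k \right)} = 7 - \frac{10}{k}$ ($J{\left(k \right)} = 7 + \frac{2 - 12}{k} = 7 - \frac{10}{k}$)
$\left(n{\left(S{\left(6 \right)},71 \right)} + J{\left(-49 \right)}\right) - \left(-15411 + 8505\right) = \left(-94 + \left(7 - \frac{10}{-49}\right)\right) - \left(-15411 + 8505\right) = \left(-94 + \left(7 - - \frac{10}{49}\right)\right) - -6906 = \left(-94 + \left(7 + \frac{10}{49}\right)\right) + 6906 = \left(-94 + \frac{353}{49}\right) + 6906 = - \frac{4253}{49} + 6906 = \frac{334141}{49}$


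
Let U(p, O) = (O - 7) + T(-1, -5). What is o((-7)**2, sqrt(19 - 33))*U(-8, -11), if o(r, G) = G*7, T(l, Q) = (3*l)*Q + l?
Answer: -28*I*sqrt(14) ≈ -104.77*I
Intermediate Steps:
T(l, Q) = l + 3*Q*l (T(l, Q) = 3*Q*l + l = l + 3*Q*l)
U(p, O) = 7 + O (U(p, O) = (O - 7) - (1 + 3*(-5)) = (-7 + O) - (1 - 15) = (-7 + O) - 1*(-14) = (-7 + O) + 14 = 7 + O)
o(r, G) = 7*G
o((-7)**2, sqrt(19 - 33))*U(-8, -11) = (7*sqrt(19 - 33))*(7 - 11) = (7*sqrt(-14))*(-4) = (7*(I*sqrt(14)))*(-4) = (7*I*sqrt(14))*(-4) = -28*I*sqrt(14)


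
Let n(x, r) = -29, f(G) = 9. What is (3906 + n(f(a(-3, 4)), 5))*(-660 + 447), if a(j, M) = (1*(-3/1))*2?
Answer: -825801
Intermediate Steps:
a(j, M) = -6 (a(j, M) = (1*(-3*1))*2 = (1*(-3))*2 = -3*2 = -6)
(3906 + n(f(a(-3, 4)), 5))*(-660 + 447) = (3906 - 29)*(-660 + 447) = 3877*(-213) = -825801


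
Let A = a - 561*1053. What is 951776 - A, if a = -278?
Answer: 1542787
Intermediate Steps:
A = -591011 (A = -278 - 561*1053 = -278 - 590733 = -591011)
951776 - A = 951776 - 1*(-591011) = 951776 + 591011 = 1542787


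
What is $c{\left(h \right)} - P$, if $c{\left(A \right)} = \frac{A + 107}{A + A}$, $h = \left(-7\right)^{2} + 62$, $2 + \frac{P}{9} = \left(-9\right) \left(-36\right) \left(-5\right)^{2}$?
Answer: $- \frac{8089793}{111} \approx -72881.0$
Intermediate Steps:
$P = 72882$ ($P = -18 + 9 \left(-9\right) \left(-36\right) \left(-5\right)^{2} = -18 + 9 \cdot 324 \cdot 25 = -18 + 9 \cdot 8100 = -18 + 72900 = 72882$)
$h = 111$ ($h = 49 + 62 = 111$)
$c{\left(A \right)} = \frac{107 + A}{2 A}$
$c{\left(h \right)} - P = \frac{107 + 111}{2 \cdot 111} - 72882 = \frac{1}{2} \cdot \frac{1}{111} \cdot 218 - 72882 = \frac{109}{111} - 72882 = - \frac{8089793}{111}$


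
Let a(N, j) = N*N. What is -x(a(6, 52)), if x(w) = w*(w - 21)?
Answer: -540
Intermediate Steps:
a(N, j) = N²
x(w) = w*(-21 + w)
-x(a(6, 52)) = -6²*(-21 + 6²) = -36*(-21 + 36) = -36*15 = -1*540 = -540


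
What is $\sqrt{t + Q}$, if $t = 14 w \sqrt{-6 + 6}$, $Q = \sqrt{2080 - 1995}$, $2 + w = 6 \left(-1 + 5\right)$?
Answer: $\sqrt[4]{85} \approx 3.0364$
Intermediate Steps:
$w = 22$ ($w = -2 + 6 \left(-1 + 5\right) = -2 + 6 \cdot 4 = -2 + 24 = 22$)
$Q = \sqrt{85} \approx 9.2195$
$t = 0$ ($t = 14 \cdot 22 \sqrt{-6 + 6} = 308 \sqrt{0} = 308 \cdot 0 = 0$)
$\sqrt{t + Q} = \sqrt{0 + \sqrt{85}} = \sqrt{\sqrt{85}} = \sqrt[4]{85}$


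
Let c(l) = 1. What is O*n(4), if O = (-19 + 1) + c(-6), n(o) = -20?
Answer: 340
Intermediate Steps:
O = -17 (O = (-19 + 1) + 1 = -18 + 1 = -17)
O*n(4) = -17*(-20) = 340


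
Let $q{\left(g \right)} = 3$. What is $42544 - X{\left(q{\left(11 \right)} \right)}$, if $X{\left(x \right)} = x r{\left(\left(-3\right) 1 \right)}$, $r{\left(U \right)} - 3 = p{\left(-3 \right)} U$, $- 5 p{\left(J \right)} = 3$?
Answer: $\frac{212648}{5} \approx 42530.0$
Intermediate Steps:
$p{\left(J \right)} = - \frac{3}{5}$ ($p{\left(J \right)} = \left(- \frac{1}{5}\right) 3 = - \frac{3}{5}$)
$r{\left(U \right)} = 3 - \frac{3 U}{5}$
$X{\left(x \right)} = \frac{24 x}{5}$ ($X{\left(x \right)} = x \left(3 - \frac{3 \left(\left(-3\right) 1\right)}{5}\right) = x \left(3 - - \frac{9}{5}\right) = x \left(3 + \frac{9}{5}\right) = x \frac{24}{5} = \frac{24 x}{5}$)
$42544 - X{\left(q{\left(11 \right)} \right)} = 42544 - \frac{24}{5} \cdot 3 = 42544 - \frac{72}{5} = \frac{212648}{5}$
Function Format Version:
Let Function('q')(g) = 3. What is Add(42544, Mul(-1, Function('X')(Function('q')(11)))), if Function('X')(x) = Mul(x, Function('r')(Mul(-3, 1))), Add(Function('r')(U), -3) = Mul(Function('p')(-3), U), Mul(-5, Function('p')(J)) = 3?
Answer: Rational(212648, 5) ≈ 42530.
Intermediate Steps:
Function('p')(J) = Rational(-3, 5) (Function('p')(J) = Mul(Rational(-1, 5), 3) = Rational(-3, 5))
Function('r')(U) = Add(3, Mul(Rational(-3, 5), U))
Function('X')(x) = Mul(Rational(24, 5), x) (Function('X')(x) = Mul(x, Add(3, Mul(Rational(-3, 5), Mul(-3, 1)))) = Mul(x, Add(3, Mul(Rational(-3, 5), -3))) = Mul(x, Add(3, Rational(9, 5))) = Mul(x, Rational(24, 5)) = Mul(Rational(24, 5), x))
Add(42544, Mul(-1, Function('X')(Function('q')(11)))) = Add(42544, Mul(-1, Mul(Rational(24, 5), 3))) = Add(42544, Mul(-1, Rational(72, 5))) = Add(42544, Rational(-72, 5)) = Rational(212648, 5)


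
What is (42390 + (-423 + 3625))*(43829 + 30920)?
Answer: 3407956408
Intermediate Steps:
(42390 + (-423 + 3625))*(43829 + 30920) = (42390 + 3202)*74749 = 45592*74749 = 3407956408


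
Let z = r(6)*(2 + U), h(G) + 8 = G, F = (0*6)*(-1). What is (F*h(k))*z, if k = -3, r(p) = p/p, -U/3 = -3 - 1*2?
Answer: 0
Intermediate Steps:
U = 15 (U = -3*(-3 - 1*2) = -3*(-3 - 2) = -3*(-5) = 15)
r(p) = 1
F = 0 (F = 0*(-1) = 0)
h(G) = -8 + G
z = 17 (z = 1*(2 + 15) = 1*17 = 17)
(F*h(k))*z = (0*(-8 - 3))*17 = (0*(-11))*17 = 0*17 = 0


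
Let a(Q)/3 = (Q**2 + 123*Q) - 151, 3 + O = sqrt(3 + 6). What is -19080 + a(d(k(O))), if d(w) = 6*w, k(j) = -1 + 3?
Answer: -14673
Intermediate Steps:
O = 0 (O = -3 + sqrt(3 + 6) = -3 + sqrt(9) = -3 + 3 = 0)
k(j) = 2
a(Q) = -453 + 3*Q**2 + 369*Q (a(Q) = 3*((Q**2 + 123*Q) - 151) = 3*(-151 + Q**2 + 123*Q) = -453 + 3*Q**2 + 369*Q)
-19080 + a(d(k(O))) = -19080 + (-453 + 3*(6*2)**2 + 369*(6*2)) = -19080 + (-453 + 3*12**2 + 369*12) = -19080 + (-453 + 3*144 + 4428) = -19080 + (-453 + 432 + 4428) = -19080 + 4407 = -14673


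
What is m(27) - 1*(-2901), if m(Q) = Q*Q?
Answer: 3630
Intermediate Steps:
m(Q) = Q²
m(27) - 1*(-2901) = 27² - 1*(-2901) = 729 + 2901 = 3630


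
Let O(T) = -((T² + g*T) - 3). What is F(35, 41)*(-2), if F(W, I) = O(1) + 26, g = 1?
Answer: -54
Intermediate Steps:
O(T) = 3 - T - T² (O(T) = -((T² + 1*T) - 3) = -((T² + T) - 3) = -((T + T²) - 3) = -(-3 + T + T²) = 3 - T - T²)
F(W, I) = 27 (F(W, I) = (3 - 1*1 - 1*1²) + 26 = (3 - 1 - 1*1) + 26 = (3 - 1 - 1) + 26 = 1 + 26 = 27)
F(35, 41)*(-2) = 27*(-2) = -54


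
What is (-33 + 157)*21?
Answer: 2604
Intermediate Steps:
(-33 + 157)*21 = 124*21 = 2604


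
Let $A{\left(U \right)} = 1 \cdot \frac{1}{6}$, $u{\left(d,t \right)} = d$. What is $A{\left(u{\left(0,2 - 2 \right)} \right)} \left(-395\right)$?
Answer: $- \frac{395}{6} \approx -65.833$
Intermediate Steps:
$A{\left(U \right)} = \frac{1}{6}$ ($A{\left(U \right)} = 1 \cdot \frac{1}{6} = \frac{1}{6}$)
$A{\left(u{\left(0,2 - 2 \right)} \right)} \left(-395\right) = \frac{1}{6} \left(-395\right) = - \frac{395}{6}$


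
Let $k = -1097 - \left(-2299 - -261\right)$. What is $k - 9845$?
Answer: $-8904$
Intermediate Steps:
$k = 941$ ($k = -1097 - \left(-2299 + 261\right) = -1097 - -2038 = -1097 + 2038 = 941$)
$k - 9845 = 941 - 9845 = -8904$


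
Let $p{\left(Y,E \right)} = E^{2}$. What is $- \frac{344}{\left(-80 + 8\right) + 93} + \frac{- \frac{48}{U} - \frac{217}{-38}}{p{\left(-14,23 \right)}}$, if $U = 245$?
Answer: $- \frac{241874057}{14774970} \approx -16.371$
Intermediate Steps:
$- \frac{344}{\left(-80 + 8\right) + 93} + \frac{- \frac{48}{U} - \frac{217}{-38}}{p{\left(-14,23 \right)}} = - \frac{344}{\left(-80 + 8\right) + 93} + \frac{- \frac{48}{245} - \frac{217}{-38}}{23^{2}} = - \frac{344}{-72 + 93} + \frac{\left(-48\right) \frac{1}{245} - - \frac{217}{38}}{529} = - \frac{344}{21} + \left(- \frac{48}{245} + \frac{217}{38}\right) \frac{1}{529} = \left(-344\right) \frac{1}{21} + \frac{51341}{9310} \cdot \frac{1}{529} = - \frac{344}{21} + \frac{51341}{4924990} = - \frac{241874057}{14774970}$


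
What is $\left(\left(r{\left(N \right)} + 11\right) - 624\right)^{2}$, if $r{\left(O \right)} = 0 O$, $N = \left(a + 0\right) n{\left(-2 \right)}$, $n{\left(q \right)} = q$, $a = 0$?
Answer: $375769$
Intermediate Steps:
$N = 0$ ($N = \left(0 + 0\right) \left(-2\right) = 0 \left(-2\right) = 0$)
$r{\left(O \right)} = 0$
$\left(\left(r{\left(N \right)} + 11\right) - 624\right)^{2} = \left(\left(0 + 11\right) - 624\right)^{2} = \left(11 - 624\right)^{2} = \left(-613\right)^{2} = 375769$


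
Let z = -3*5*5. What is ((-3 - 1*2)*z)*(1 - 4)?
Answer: -1125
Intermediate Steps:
z = -75 (z = -15*5 = -75)
((-3 - 1*2)*z)*(1 - 4) = ((-3 - 1*2)*(-75))*(1 - 4) = ((-3 - 2)*(-75))*(-3) = -5*(-75)*(-3) = 375*(-3) = -1125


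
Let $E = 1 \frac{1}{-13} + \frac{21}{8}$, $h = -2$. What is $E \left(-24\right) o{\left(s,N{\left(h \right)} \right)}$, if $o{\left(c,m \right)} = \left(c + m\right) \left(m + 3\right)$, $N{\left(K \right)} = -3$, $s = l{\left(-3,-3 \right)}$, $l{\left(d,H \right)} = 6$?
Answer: $0$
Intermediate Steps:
$s = 6$
$o{\left(c,m \right)} = \left(3 + m\right) \left(c + m\right)$ ($o{\left(c,m \right)} = \left(c + m\right) \left(3 + m\right) = \left(3 + m\right) \left(c + m\right)$)
$E = \frac{265}{104}$ ($E = 1 \left(- \frac{1}{13}\right) + 21 \cdot \frac{1}{8} = - \frac{1}{13} + \frac{21}{8} = \frac{265}{104} \approx 2.5481$)
$E \left(-24\right) o{\left(s,N{\left(h \right)} \right)} = \frac{265}{104} \left(-24\right) \left(\left(-3\right)^{2} + 3 \cdot 6 + 3 \left(-3\right) + 6 \left(-3\right)\right) = - \frac{795 \left(9 + 18 - 9 - 18\right)}{13} = \left(- \frac{795}{13}\right) 0 = 0$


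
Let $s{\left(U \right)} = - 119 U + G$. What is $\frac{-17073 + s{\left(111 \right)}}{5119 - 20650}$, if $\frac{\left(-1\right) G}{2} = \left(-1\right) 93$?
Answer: $\frac{10032}{5177} \approx 1.9378$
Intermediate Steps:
$G = 186$ ($G = - 2 \left(\left(-1\right) 93\right) = \left(-2\right) \left(-93\right) = 186$)
$s{\left(U \right)} = 186 - 119 U$ ($s{\left(U \right)} = - 119 U + 186 = 186 - 119 U$)
$\frac{-17073 + s{\left(111 \right)}}{5119 - 20650} = \frac{-17073 + \left(186 - 13209\right)}{5119 - 20650} = \frac{-17073 + \left(186 - 13209\right)}{-15531} = \left(-17073 - 13023\right) \left(- \frac{1}{15531}\right) = \left(-30096\right) \left(- \frac{1}{15531}\right) = \frac{10032}{5177}$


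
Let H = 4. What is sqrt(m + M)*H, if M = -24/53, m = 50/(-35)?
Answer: 4*I*sqrt(258958)/371 ≈ 5.4866*I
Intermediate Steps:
m = -10/7 (m = 50*(-1/35) = -10/7 ≈ -1.4286)
M = -24/53 (M = -24*1/53 = -24/53 ≈ -0.45283)
sqrt(m + M)*H = sqrt(-10/7 - 24/53)*4 = sqrt(-698/371)*4 = (I*sqrt(258958)/371)*4 = 4*I*sqrt(258958)/371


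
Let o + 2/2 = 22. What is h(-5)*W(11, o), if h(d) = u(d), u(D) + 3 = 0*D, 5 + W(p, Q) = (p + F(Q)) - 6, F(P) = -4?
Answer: 12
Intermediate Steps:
o = 21 (o = -1 + 22 = 21)
W(p, Q) = -15 + p (W(p, Q) = -5 + ((p - 4) - 6) = -5 + ((-4 + p) - 6) = -5 + (-10 + p) = -15 + p)
u(D) = -3 (u(D) = -3 + 0*D = -3 + 0 = -3)
h(d) = -3
h(-5)*W(11, o) = -3*(-15 + 11) = -3*(-4) = 12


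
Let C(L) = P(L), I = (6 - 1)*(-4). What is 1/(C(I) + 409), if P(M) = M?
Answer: 1/389 ≈ 0.0025707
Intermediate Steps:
I = -20 (I = 5*(-4) = -20)
C(L) = L
1/(C(I) + 409) = 1/(-20 + 409) = 1/389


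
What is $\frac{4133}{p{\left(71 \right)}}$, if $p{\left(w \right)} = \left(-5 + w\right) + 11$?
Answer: $\frac{4133}{77} \approx 53.675$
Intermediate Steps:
$p{\left(w \right)} = 6 + w$
$\frac{4133}{p{\left(71 \right)}} = \frac{4133}{6 + 71} = \frac{4133}{77}$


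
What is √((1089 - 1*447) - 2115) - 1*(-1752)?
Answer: 1752 + I*√1473 ≈ 1752.0 + 38.38*I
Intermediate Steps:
√((1089 - 1*447) - 2115) - 1*(-1752) = √((1089 - 447) - 2115) + 1752 = √(642 - 2115) + 1752 = √(-1473) + 1752 = I*√1473 + 1752 = 1752 + I*√1473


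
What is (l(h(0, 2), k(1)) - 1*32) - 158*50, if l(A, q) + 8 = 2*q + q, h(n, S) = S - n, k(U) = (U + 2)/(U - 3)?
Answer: -15889/2 ≈ -7944.5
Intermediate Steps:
k(U) = (2 + U)/(-3 + U)
l(A, q) = -8 + 3*q (l(A, q) = -8 + (2*q + q) = -8 + 3*q)
(l(h(0, 2), k(1)) - 1*32) - 158*50 = ((-8 + 3*((2 + 1)/(-3 + 1))) - 1*32) - 158*50 = ((-8 + 3*(3/(-2))) - 32) - 7900 = ((-8 + 3*(-½*3)) - 32) - 7900 = ((-8 + 3*(-3/2)) - 32) - 7900 = ((-8 - 9/2) - 32) - 7900 = (-25/2 - 32) - 7900 = -89/2 - 7900 = -15889/2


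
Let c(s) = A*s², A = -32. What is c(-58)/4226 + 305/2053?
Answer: -109856207/4337989 ≈ -25.324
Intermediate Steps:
c(s) = -32*s²
c(-58)/4226 + 305/2053 = -32*(-58)²/4226 + 305/2053 = -32*3364*(1/4226) + 305*(1/2053) = -107648*1/4226 + 305/2053 = -53824/2113 + 305/2053 = -109856207/4337989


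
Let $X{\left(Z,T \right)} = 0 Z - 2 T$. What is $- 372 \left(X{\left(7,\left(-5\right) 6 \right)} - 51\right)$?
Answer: $-3348$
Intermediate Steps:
$X{\left(Z,T \right)} = - 2 T$ ($X{\left(Z,T \right)} = 0 - 2 T = - 2 T$)
$- 372 \left(X{\left(7,\left(-5\right) 6 \right)} - 51\right) = - 372 \left(- 2 \left(\left(-5\right) 6\right) - 51\right) = - 372 \left(\left(-2\right) \left(-30\right) - 51\right) = - 372 \left(60 - 51\right) = \left(-372\right) 9 = -3348$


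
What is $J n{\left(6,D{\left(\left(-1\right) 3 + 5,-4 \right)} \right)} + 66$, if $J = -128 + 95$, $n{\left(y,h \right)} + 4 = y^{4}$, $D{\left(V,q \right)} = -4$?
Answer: $-42570$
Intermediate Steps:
$n{\left(y,h \right)} = -4 + y^{4}$
$J = -33$
$J n{\left(6,D{\left(\left(-1\right) 3 + 5,-4 \right)} \right)} + 66 = - 33 \left(-4 + 6^{4}\right) + 66 = - 33 \left(-4 + 1296\right) + 66 = \left(-33\right) 1292 + 66 = -42636 + 66 = -42570$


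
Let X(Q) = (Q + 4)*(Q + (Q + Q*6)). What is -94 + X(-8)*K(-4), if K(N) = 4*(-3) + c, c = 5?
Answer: -1886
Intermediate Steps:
K(N) = -7 (K(N) = 4*(-3) + 5 = -12 + 5 = -7)
X(Q) = 8*Q*(4 + Q) (X(Q) = (4 + Q)*(Q + (Q + 6*Q)) = (4 + Q)*(Q + 7*Q) = (4 + Q)*(8*Q) = 8*Q*(4 + Q))
-94 + X(-8)*K(-4) = -94 + (8*(-8)*(4 - 8))*(-7) = -94 + (8*(-8)*(-4))*(-7) = -94 + 256*(-7) = -94 - 1792 = -1886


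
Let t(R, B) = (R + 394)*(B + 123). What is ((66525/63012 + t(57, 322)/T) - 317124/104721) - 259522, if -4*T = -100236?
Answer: -4768067001479463997/18372923711052 ≈ -2.5952e+5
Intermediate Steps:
T = 25059 (T = -¼*(-100236) = 25059)
t(R, B) = (123 + B)*(394 + R) (t(R, B) = (394 + R)*(123 + B) = (123 + B)*(394 + R))
((66525/63012 + t(57, 322)/T) - 317124/104721) - 259522 = ((66525/63012 + (48462 + 123*57 + 394*322 + 322*57)/25059) - 317124/104721) - 259522 = ((66525*(1/63012) + (48462 + 7011 + 126868 + 18354)*(1/25059)) - 317124*1/104721) - 259522 = ((22175/21004 + 200695*(1/25059)) - 105708/34907) - 259522 = ((22175/21004 + 200695/25059) - 105708/34907) - 259522 = (4771081105/526339236 - 105708/34907) - 259522 = 110905860173147/18372923711052 - 259522 = -4768067001479463997/18372923711052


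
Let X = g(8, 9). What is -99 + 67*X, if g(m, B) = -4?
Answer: -367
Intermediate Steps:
X = -4
-99 + 67*X = -99 + 67*(-4) = -99 - 268 = -367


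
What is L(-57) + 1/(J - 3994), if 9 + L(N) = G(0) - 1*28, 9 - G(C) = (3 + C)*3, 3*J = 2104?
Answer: -365489/9878 ≈ -37.000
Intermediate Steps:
J = 2104/3 (J = (⅓)*2104 = 2104/3 ≈ 701.33)
G(C) = -3*C (G(C) = 9 - (3 + C)*3 = 9 - (9 + 3*C) = 9 + (-9 - 3*C) = -3*C)
L(N) = -37 (L(N) = -9 + (-3*0 - 1*28) = -9 + (0 - 28) = -9 - 28 = -37)
L(-57) + 1/(J - 3994) = -37 + 1/(2104/3 - 3994) = -37 + 1/(-9878/3) = -37 - 3/9878 = -365489/9878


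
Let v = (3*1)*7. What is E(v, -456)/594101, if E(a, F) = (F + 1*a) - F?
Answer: 21/594101 ≈ 3.5348e-5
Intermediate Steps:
v = 21 (v = 3*7 = 21)
E(a, F) = a (E(a, F) = (F + a) - F = a)
E(v, -456)/594101 = 21/594101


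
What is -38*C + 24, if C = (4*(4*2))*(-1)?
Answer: 1240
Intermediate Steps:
C = -32 (C = (4*8)*(-1) = 32*(-1) = -32)
-38*C + 24 = -38*(-32) + 24 = 1216 + 24 = 1240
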